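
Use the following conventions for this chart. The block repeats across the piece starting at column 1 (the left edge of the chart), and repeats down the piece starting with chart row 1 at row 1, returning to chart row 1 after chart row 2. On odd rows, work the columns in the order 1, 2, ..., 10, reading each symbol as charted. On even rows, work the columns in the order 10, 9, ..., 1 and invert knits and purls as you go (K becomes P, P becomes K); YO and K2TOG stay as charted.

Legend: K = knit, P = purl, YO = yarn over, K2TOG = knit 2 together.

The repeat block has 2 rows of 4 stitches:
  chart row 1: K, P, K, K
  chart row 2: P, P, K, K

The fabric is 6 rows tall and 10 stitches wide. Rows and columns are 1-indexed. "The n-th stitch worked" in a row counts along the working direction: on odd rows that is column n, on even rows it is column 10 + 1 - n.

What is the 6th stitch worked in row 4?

Result:
K

Derivation:
Row 4: (4-1) mod 2 = 1, so use chart row 2. Even row -> WS.
Chart row 2 tiled across columns 1-10: P P K K P P K K P P
WS: work from column 10 back to column 1 (reverse the tiled row), swapping K<->P (YO and K2TOG unchanged).
Row 4 as worked: K K P P K K P P K K
Counting 6 along the worked row gives K.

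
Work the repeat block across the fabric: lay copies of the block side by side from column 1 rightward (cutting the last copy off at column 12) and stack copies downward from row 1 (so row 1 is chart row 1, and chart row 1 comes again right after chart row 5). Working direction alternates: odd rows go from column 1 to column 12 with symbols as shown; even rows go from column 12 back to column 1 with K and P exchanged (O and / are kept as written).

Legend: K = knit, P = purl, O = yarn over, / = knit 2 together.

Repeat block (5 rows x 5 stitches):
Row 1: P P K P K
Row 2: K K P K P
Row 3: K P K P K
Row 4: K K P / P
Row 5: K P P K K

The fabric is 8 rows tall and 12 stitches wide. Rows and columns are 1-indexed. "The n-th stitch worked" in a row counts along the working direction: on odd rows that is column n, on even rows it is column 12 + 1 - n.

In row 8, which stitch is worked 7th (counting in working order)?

For row 8: chart row = ((8-1) mod 5) + 1 = 3; this is a WS (even) row.
Chart row 3 tiled across columns 1-12: K P K P K K P K P K K P
WS row: flip the tiled sequence (start at column 12) and apply K<->P; O and / stay.
Row 8 as worked: K P P K P K P P K P K P
Counting 7 along the worked row gives P.

== STITCH ==
P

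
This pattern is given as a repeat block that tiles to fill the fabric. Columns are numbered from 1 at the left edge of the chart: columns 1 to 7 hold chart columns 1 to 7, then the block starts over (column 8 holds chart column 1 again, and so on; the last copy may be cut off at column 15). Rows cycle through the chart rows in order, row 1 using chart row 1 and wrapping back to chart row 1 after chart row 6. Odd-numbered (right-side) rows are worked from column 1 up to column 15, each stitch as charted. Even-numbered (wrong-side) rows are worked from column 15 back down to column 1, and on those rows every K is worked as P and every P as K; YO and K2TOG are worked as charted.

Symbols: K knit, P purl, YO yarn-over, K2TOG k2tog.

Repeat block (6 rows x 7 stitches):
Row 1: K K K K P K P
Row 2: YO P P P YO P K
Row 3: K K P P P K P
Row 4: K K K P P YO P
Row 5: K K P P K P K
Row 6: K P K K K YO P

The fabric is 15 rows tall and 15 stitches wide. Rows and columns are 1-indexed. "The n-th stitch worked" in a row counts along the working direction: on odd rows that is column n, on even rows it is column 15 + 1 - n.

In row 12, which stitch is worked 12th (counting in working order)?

== STITCH ==
P

Derivation:
Row 12 uses chart row ((12-1) mod 6)+1 = 6. Row 12 is even, so WS.
Chart row 6 tiled across columns 1-15: K P K K K YO P K P K K K YO P K
WS row: flip the tiled sequence (start at column 15) and apply K<->P; YO and K2TOG stay.
Row 12 as worked: P K YO P P P K P K YO P P P K P
Stitch 12 in working order -> P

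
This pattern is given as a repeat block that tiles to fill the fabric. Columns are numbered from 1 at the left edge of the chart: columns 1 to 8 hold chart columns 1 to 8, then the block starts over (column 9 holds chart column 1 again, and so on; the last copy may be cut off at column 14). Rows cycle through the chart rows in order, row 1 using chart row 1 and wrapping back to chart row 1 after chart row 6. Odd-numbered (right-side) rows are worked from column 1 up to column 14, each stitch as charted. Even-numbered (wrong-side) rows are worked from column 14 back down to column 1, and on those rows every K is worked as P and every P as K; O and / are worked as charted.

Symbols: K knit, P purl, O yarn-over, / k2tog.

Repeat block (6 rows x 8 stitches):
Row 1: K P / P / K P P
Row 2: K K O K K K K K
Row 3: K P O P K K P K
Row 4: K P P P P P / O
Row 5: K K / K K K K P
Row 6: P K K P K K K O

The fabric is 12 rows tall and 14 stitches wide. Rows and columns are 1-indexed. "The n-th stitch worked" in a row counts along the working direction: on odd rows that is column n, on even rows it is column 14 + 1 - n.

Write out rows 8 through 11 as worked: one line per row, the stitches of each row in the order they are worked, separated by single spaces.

== ROWS AS WORKED ==
P P P O P P P P P P P O P P
K P O P K K P K K P O P K K
K K K K K P O / K K K K K P
K K / K K K K P K K / K K K

Derivation:
Row 8: chart row 2, WS - tiled (columns 1-14): K K O K K K K K K K O K K K; work from column 14 back to 1 with K<->P swapped.
Row 9: chart row 3, RS - tile across columns 1-14 and work as-is.
Row 10: chart row 4, WS - tiled (columns 1-14): K P P P P P / O K P P P P P; work from column 14 back to 1 with K<->P swapped.
Row 11: chart row 5, RS - tile across columns 1-14 and work as-is.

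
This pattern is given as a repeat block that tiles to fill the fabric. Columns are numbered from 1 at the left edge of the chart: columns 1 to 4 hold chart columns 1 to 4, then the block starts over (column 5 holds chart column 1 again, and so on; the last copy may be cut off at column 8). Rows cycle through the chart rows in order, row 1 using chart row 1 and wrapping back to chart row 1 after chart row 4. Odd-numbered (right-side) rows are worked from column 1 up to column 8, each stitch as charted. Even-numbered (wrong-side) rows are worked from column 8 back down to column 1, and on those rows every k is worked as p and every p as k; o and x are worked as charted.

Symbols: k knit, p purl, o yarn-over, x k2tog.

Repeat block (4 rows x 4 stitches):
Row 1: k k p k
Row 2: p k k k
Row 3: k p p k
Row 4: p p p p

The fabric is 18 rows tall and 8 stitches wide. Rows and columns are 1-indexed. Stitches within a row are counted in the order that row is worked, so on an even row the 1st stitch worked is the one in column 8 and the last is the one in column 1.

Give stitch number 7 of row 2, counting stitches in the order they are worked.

Row 2 uses chart row ((2-1) mod 4)+1 = 2. Row 2 is even, so WS.
Chart row 2 tiled across columns 1-8: p k k k p k k k
Wrong side: read the tiled row from column 8 down to 1 and exchange k with p (leave o, x).
Row 2 as worked: p p p k p p p k
Stitch 7 in working order -> p

== STITCH ==
p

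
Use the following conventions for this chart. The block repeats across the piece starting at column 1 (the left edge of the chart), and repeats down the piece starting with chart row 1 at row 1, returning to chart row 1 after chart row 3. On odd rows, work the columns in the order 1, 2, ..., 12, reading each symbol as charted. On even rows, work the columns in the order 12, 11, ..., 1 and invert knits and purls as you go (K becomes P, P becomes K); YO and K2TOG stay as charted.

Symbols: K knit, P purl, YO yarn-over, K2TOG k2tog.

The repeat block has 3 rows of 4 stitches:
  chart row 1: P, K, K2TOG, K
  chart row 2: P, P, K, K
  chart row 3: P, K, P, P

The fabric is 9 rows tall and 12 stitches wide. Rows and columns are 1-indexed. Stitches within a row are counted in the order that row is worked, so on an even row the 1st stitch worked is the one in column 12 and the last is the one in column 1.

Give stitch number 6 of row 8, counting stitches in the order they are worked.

Row 8: (8-1) mod 3 = 1, so use chart row 2. Even row -> WS.
Chart row 2 tiled across columns 1-12: P P K K P P K K P P K K
WS: work from column 12 back to column 1 (reverse the tiled row), swapping K<->P (YO and K2TOG unchanged).
Row 8 as worked: P P K K P P K K P P K K
Counting 6 along the worked row gives P.

Result:
P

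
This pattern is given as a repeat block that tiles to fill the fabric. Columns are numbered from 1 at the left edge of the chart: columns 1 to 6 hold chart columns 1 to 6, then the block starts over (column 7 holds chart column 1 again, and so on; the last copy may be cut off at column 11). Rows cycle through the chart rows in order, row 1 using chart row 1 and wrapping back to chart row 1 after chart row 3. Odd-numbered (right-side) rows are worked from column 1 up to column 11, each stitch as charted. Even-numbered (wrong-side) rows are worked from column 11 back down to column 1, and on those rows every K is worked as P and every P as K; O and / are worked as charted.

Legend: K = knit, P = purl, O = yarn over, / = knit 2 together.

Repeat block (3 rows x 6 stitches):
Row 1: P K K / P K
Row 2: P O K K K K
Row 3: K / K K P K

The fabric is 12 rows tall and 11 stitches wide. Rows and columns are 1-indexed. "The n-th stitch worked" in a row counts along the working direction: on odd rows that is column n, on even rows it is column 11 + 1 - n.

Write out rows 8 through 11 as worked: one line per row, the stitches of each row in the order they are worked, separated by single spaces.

Row 8: chart row 2, WS - tiled (columns 1-11): P O K K K K P O K K K; work from column 11 back to 1 with K<->P swapped.
Row 9: chart row 3, RS - tile across columns 1-11 and work as-is.
Row 10: chart row 1, WS - tiled (columns 1-11): P K K / P K P K K / P; work from column 11 back to 1 with K<->P swapped.
Row 11: chart row 2, RS - tile across columns 1-11 and work as-is.

== ROWS AS WORKED ==
P P P O K P P P P O K
K / K K P K K / K K P
K / P P K P K / P P K
P O K K K K P O K K K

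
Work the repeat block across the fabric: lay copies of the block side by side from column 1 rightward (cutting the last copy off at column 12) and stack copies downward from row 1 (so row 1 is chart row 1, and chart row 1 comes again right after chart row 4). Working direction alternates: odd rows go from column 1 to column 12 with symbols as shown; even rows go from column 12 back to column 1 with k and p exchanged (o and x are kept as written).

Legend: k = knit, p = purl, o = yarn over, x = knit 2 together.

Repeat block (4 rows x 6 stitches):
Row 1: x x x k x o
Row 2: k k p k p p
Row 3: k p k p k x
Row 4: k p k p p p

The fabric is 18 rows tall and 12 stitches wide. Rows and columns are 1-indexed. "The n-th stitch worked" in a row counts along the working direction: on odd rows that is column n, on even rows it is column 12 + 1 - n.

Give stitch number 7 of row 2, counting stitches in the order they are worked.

Stitch:
k

Derivation:
Row 2: (2-1) mod 4 = 1, so use chart row 2. Even row -> WS.
Chart row 2 tiled across columns 1-12: k k p k p p k k p k p p
WS: work from column 12 back to column 1 (reverse the tiled row), swapping k<->p (o and x unchanged).
Row 2 as worked: k k p k p p k k p k p p
Stitch 7 in working order -> k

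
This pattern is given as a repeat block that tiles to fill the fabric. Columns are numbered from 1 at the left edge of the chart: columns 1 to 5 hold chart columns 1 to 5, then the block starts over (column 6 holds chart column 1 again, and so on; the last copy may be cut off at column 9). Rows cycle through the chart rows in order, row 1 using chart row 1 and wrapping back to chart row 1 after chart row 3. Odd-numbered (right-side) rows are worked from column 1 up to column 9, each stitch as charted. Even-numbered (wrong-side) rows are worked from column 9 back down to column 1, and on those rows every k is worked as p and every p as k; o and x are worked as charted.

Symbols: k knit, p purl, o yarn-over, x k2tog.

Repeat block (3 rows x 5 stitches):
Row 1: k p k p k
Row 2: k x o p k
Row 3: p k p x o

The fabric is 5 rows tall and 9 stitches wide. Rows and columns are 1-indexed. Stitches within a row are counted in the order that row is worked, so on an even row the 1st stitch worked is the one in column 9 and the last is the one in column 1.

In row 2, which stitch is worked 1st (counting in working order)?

Row 2: (2-1) mod 3 = 1, so use chart row 2. Even row -> WS.
Chart row 2 tiled across columns 1-9: k x o p k k x o p
WS: work from column 9 back to column 1 (reverse the tiled row), swapping k<->p (o and x unchanged).
Row 2 as worked: k o x p p k o x p
Stitch 1 in working order -> k

== STITCH ==
k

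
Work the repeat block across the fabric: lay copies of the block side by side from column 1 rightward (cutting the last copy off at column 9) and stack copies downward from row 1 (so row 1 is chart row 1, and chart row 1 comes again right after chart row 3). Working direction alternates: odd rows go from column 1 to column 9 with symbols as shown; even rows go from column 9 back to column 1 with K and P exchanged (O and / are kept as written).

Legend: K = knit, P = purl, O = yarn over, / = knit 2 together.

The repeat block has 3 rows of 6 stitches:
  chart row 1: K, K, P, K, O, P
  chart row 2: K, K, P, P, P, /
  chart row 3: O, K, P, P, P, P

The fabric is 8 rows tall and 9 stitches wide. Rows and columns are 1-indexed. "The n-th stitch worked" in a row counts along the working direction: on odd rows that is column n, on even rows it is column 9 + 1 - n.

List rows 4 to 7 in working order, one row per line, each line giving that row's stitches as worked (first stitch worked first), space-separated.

== ROWS AS WORKED ==
K P P K O P K P P
K K P P P / K K P
K P O K K K K P O
K K P K O P K K P

Derivation:
Row 4: chart row 1, WS - tiled (columns 1-9): K K P K O P K K P; work from column 9 back to 1 with K<->P swapped.
Row 5: chart row 2, RS - tile across columns 1-9 and work as-is.
Row 6: chart row 3, WS - tiled (columns 1-9): O K P P P P O K P; work from column 9 back to 1 with K<->P swapped.
Row 7: chart row 1, RS - tile across columns 1-9 and work as-is.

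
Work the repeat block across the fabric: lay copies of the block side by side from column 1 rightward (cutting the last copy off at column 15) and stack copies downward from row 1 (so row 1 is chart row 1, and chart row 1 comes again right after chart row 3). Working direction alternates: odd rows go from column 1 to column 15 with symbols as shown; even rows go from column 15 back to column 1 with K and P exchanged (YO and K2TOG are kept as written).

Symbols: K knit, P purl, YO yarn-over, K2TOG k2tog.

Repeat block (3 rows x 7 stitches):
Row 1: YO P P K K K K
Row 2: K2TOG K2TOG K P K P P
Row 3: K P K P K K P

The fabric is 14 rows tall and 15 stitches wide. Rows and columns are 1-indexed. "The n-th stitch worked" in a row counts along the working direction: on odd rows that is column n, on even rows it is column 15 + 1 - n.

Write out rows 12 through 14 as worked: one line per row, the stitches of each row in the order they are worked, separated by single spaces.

Row 12: chart row 3, WS - tiled (columns 1-15): K P K P K K P K P K P K K P K; work from column 15 back to 1 with K<->P swapped.
Row 13: chart row 1, RS - tile across columns 1-15 and work as-is.
Row 14: chart row 2, WS - tiled (columns 1-15): K2TOG K2TOG K P K P P K2TOG K2TOG K P K P P K2TOG; work from column 15 back to 1 with K<->P swapped.

Rows as worked:
P K P P K P K P K P P K P K P
YO P P K K K K YO P P K K K K YO
K2TOG K K P K P K2TOG K2TOG K K P K P K2TOG K2TOG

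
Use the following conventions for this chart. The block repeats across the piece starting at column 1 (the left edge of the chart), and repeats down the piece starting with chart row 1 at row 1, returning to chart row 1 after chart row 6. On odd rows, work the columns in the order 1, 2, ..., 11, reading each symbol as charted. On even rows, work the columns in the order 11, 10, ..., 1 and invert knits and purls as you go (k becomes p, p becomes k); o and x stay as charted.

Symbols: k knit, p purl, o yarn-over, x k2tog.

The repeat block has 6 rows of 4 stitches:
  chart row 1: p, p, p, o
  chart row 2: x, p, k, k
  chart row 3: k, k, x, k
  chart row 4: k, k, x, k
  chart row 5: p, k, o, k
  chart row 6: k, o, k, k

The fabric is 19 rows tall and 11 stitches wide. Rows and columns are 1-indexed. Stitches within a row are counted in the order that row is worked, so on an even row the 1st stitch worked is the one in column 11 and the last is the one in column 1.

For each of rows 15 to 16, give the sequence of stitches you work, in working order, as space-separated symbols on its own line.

Row 15: chart row 3, RS - tile across columns 1-11 and work as-is.
Row 16: chart row 4, WS - tiled (columns 1-11): k k x k k k x k k k x; work from column 11 back to 1 with k<->p swapped.

== ROWS AS WORKED ==
k k x k k k x k k k x
x p p p x p p p x p p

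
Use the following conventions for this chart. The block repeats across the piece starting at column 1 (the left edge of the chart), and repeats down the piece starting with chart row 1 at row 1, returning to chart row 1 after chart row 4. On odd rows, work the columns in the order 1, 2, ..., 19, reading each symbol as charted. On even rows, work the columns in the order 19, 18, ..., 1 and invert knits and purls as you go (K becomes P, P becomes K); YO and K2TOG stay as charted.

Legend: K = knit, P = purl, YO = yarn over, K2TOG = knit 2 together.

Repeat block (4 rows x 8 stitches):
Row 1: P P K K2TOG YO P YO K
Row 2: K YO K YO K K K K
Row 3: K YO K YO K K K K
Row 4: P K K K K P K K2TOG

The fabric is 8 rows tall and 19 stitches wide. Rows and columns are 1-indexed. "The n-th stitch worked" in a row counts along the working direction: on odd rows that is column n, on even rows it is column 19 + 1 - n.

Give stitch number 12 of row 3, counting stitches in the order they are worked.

== STITCH ==
YO

Derivation:
Row 3 uses chart row ((3-1) mod 4)+1 = 3. Row 3 is odd, so RS.
Chart row 3 tiled across columns 1-19: K YO K YO K K K K K YO K YO K K K K K YO K
RS: work column 1 to column 19, symbols as charted — the tiled row is the row as worked.
Stitch 12 in working order -> YO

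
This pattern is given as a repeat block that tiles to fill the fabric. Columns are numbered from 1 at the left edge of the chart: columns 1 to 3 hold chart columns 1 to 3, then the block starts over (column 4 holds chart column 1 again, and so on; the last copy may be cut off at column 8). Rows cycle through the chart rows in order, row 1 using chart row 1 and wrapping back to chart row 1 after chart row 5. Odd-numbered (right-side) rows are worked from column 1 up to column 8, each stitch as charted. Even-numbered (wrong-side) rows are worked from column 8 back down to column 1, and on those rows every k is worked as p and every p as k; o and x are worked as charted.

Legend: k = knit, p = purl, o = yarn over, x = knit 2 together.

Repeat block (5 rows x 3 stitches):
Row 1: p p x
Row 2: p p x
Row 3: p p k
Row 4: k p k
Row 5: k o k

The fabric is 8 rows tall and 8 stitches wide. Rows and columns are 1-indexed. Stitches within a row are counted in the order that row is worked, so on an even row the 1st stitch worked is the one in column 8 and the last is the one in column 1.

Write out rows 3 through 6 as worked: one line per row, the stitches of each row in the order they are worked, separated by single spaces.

Row 3: chart row 3, RS - tile across columns 1-8 and work as-is.
Row 4: chart row 4, WS - tiled (columns 1-8): k p k k p k k p; work from column 8 back to 1 with k<->p swapped.
Row 5: chart row 5, RS - tile across columns 1-8 and work as-is.
Row 6: chart row 1, WS - tiled (columns 1-8): p p x p p x p p; work from column 8 back to 1 with k<->p swapped.

== ROWS AS WORKED ==
p p k p p k p p
k p p k p p k p
k o k k o k k o
k k x k k x k k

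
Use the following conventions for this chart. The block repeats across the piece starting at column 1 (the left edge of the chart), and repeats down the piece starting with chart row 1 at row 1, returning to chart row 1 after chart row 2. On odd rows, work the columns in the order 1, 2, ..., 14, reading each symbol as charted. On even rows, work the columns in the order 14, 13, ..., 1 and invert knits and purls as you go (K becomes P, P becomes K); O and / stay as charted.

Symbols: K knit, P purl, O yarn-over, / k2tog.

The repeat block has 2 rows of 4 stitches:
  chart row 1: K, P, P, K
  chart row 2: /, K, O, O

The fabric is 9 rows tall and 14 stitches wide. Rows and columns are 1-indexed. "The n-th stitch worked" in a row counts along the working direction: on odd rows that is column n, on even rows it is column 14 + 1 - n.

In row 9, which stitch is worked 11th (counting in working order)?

Stitch:
P

Derivation:
Row 9: (9-1) mod 2 = 0, so use chart row 1. Odd row -> RS.
Chart row 1 tiled across columns 1-14: K P P K K P P K K P P K K P
Right side: take the tiled row as-is (worked left to right from column 1).
Counting 11 along the worked row gives P.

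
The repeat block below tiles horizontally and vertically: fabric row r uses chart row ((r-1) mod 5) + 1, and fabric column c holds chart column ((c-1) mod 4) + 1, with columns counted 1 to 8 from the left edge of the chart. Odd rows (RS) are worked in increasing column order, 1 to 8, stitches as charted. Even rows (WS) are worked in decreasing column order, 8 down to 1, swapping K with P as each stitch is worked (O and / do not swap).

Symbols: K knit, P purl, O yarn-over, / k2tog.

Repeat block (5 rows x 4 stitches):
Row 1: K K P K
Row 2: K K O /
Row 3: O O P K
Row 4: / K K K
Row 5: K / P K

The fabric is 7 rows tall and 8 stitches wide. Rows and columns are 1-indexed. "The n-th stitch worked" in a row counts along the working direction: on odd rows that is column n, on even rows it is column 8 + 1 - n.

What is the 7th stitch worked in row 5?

Result:
P

Derivation:
Row 5: (5-1) mod 5 = 4, so use chart row 5. Odd row -> RS.
Chart row 5 tiled across columns 1-8: K / P K K / P K
RS: work column 1 to column 8, symbols as charted — the tiled row is the row as worked.
The 7th stitch worked is P.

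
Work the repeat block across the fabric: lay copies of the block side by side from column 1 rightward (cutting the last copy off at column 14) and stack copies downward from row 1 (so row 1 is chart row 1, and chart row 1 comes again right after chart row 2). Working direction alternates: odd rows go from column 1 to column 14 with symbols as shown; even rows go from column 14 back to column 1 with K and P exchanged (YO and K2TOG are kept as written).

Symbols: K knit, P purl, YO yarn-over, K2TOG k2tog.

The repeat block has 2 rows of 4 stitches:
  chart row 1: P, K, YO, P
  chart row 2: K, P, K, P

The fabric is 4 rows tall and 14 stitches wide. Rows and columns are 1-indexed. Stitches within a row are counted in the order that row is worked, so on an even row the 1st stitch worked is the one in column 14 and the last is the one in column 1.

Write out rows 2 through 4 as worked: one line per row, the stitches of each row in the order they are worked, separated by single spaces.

== ROWS AS WORKED ==
K P K P K P K P K P K P K P
P K YO P P K YO P P K YO P P K
K P K P K P K P K P K P K P

Derivation:
Row 2: chart row 2, WS - tiled (columns 1-14): K P K P K P K P K P K P K P; work from column 14 back to 1 with K<->P swapped.
Row 3: chart row 1, RS - tile across columns 1-14 and work as-is.
Row 4: chart row 2, WS - tiled (columns 1-14): K P K P K P K P K P K P K P; work from column 14 back to 1 with K<->P swapped.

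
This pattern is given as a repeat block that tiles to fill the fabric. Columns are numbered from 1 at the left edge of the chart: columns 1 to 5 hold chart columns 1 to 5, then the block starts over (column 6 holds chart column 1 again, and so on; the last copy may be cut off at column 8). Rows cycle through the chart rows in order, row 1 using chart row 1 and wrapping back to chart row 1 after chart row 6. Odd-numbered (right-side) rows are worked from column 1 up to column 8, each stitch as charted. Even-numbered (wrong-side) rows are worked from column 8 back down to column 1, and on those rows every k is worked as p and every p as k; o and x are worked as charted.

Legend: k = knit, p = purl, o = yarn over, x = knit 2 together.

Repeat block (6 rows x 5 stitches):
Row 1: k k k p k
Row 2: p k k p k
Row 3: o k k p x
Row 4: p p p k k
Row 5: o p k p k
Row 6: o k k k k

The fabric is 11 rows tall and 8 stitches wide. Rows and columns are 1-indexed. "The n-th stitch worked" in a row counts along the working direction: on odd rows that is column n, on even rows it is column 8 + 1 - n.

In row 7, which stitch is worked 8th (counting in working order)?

Stitch:
k

Derivation:
Row 7 uses chart row ((7-1) mod 6)+1 = 1. Row 7 is odd, so RS.
Chart row 1 tiled across columns 1-8: k k k p k k k k
RS row: no reversal, no swap; stitch n worked = column n.
The 8th stitch worked is k.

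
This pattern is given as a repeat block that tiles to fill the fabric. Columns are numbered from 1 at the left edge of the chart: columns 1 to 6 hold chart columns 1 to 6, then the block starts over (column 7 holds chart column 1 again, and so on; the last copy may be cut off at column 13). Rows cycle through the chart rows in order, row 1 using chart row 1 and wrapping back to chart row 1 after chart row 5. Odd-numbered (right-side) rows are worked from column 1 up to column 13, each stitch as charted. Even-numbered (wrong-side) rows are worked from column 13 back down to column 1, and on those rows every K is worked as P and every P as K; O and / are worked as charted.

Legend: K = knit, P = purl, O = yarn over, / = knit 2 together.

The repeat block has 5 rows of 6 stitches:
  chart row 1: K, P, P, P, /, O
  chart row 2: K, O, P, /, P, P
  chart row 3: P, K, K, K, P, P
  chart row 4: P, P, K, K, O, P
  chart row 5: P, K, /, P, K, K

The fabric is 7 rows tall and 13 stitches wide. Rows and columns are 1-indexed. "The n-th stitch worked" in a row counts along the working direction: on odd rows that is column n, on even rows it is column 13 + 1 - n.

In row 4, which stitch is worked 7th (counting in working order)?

For row 4: chart row = ((4-1) mod 5) + 1 = 4; this is a WS (even) row.
Chart row 4 tiled across columns 1-13: P P K K O P P P K K O P P
WS: work from column 13 back to column 1 (reverse the tiled row), swapping K<->P (O and / unchanged).
Row 4 as worked: K K O P P K K K O P P K K
Counting 7 along the worked row gives K.

Result:
K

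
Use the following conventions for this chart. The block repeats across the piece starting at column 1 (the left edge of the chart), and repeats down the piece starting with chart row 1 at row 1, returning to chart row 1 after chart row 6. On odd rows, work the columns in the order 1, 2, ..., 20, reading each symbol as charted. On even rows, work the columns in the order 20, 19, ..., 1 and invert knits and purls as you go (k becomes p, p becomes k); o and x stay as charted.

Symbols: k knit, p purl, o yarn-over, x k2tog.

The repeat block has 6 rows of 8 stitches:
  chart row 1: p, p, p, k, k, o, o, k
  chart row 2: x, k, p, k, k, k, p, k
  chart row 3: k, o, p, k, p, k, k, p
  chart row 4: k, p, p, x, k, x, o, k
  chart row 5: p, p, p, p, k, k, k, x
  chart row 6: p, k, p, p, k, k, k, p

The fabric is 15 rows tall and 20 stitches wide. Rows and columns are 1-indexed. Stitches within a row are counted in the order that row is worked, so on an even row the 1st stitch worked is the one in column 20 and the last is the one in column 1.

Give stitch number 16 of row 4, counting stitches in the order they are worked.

Stitch:
p

Derivation:
Row 4 uses chart row ((4-1) mod 6)+1 = 4. Row 4 is even, so WS.
Chart row 4 tiled across columns 1-20: k p p x k x o k k p p x k x o k k p p x
WS: work from column 20 back to column 1 (reverse the tiled row), swapping k<->p (o and x unchanged).
Row 4 as worked: x k k p p o x p x k k p p o x p x k k p
Stitch 16 in working order -> p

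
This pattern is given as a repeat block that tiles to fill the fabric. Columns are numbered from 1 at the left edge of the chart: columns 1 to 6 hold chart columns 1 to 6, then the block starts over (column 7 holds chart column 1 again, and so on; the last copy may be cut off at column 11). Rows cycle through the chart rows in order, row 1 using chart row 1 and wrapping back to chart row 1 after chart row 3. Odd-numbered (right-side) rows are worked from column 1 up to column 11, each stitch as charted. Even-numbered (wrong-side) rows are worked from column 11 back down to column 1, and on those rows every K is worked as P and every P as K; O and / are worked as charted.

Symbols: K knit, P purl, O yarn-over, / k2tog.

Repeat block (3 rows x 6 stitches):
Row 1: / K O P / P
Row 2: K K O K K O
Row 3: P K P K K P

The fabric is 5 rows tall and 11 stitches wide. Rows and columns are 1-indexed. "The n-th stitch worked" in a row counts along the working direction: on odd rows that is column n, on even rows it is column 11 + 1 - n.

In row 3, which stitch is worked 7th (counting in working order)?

== STITCH ==
P

Derivation:
Row 3: (3-1) mod 3 = 2, so use chart row 3. Odd row -> RS.
Chart row 3 tiled across columns 1-11: P K P K K P P K P K K
RS row: no reversal, no swap; stitch n worked = column n.
The 7th stitch worked is P.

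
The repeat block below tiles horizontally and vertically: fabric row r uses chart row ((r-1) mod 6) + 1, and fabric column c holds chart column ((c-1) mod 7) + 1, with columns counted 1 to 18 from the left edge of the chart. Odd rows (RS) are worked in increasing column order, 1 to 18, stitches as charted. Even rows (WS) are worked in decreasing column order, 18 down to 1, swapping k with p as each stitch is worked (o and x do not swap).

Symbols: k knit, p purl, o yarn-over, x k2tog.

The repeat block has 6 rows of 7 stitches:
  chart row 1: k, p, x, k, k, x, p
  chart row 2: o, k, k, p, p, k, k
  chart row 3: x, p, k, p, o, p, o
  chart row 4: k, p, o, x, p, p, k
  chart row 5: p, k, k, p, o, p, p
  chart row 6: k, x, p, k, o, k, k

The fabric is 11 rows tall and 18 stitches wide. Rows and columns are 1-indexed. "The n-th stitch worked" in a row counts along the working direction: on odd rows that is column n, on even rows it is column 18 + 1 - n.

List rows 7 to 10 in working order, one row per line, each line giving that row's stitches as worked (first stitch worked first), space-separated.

Row 7: chart row 1, RS - tile across columns 1-18 and work as-is.
Row 8: chart row 2, WS - tiled (columns 1-18): o k k p p k k o k k p p k k o k k p; work from column 18 back to 1 with k<->p swapped.
Row 9: chart row 3, RS - tile across columns 1-18 and work as-is.
Row 10: chart row 4, WS - tiled (columns 1-18): k p o x p p k k p o x p p k k p o x; work from column 18 back to 1 with k<->p swapped.

== ROWS AS WORKED ==
k p x k k x p k p x k k x p k p x k
k p p o p p k k p p o p p k k p p o
x p k p o p o x p k p o p o x p k p
x o k p p k k x o k p p k k x o k p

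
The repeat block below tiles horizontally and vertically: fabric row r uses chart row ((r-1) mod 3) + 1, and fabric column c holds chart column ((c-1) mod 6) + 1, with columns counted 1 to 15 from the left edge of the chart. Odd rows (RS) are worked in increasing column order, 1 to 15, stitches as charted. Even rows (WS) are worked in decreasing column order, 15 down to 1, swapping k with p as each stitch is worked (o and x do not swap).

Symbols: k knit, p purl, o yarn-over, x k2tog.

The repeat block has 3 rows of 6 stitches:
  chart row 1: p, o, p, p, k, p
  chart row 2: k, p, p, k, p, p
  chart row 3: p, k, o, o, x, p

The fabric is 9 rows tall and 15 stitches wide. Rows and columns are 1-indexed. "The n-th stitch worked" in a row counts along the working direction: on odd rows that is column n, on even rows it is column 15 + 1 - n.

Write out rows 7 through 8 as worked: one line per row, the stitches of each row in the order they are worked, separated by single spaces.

Row 7: chart row 1, RS - tile across columns 1-15 and work as-is.
Row 8: chart row 2, WS - tiled (columns 1-15): k p p k p p k p p k p p k p p; work from column 15 back to 1 with k<->p swapped.

Result:
p o p p k p p o p p k p p o p
k k p k k p k k p k k p k k p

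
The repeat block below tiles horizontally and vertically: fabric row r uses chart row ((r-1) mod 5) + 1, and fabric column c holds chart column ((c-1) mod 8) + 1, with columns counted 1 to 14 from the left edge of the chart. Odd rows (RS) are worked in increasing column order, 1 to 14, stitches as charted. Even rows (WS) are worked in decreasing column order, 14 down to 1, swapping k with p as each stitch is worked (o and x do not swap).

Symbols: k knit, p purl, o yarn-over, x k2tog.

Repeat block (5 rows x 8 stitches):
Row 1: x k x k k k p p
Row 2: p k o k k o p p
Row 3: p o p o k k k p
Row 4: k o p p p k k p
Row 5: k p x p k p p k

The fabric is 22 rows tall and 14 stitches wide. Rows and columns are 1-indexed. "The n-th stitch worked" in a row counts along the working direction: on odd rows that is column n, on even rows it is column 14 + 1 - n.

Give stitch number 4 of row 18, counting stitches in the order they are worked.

== STITCH ==
k

Derivation:
For row 18: chart row = ((18-1) mod 5) + 1 = 3; this is a WS (even) row.
Chart row 3 tiled across columns 1-14: p o p o k k k p p o p o k k
WS: work from column 14 back to column 1 (reverse the tiled row), swapping k<->p (o and x unchanged).
Row 18 as worked: p p o k o k k p p p o k o k
The 4th stitch worked is k.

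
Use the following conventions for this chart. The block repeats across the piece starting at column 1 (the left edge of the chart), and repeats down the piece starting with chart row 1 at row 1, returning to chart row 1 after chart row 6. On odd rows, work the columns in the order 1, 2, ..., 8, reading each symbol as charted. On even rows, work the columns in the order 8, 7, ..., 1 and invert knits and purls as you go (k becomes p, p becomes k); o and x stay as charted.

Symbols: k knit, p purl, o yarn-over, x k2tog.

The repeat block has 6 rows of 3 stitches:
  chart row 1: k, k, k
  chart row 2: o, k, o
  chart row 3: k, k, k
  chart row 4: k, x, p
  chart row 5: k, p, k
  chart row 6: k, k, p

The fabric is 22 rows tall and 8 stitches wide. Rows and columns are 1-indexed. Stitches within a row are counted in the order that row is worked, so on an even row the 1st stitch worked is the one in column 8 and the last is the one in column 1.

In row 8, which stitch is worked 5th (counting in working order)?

Row 8 uses chart row ((8-1) mod 6)+1 = 2. Row 8 is even, so WS.
Chart row 2 tiled across columns 1-8: o k o o k o o k
WS row: flip the tiled sequence (start at column 8) and apply k<->p; o and x stay.
Row 8 as worked: p o o p o o p o
Counting 5 along the worked row gives o.

Stitch:
o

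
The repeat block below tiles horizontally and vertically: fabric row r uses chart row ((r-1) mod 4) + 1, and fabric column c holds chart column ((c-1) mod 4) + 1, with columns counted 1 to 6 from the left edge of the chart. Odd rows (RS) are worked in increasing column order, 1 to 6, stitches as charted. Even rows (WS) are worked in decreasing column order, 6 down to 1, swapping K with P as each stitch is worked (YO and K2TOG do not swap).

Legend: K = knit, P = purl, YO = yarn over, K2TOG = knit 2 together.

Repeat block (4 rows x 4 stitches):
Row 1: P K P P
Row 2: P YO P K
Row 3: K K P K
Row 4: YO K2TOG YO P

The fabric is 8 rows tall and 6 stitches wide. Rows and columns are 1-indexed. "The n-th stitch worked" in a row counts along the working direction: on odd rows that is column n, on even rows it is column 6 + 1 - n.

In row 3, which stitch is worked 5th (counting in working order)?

Row 3: (3-1) mod 4 = 2, so use chart row 3. Odd row -> RS.
Chart row 3 tiled across columns 1-6: K K P K K K
RS: work column 1 to column 6, symbols as charted — the tiled row is the row as worked.
Stitch 5 in working order -> K

== STITCH ==
K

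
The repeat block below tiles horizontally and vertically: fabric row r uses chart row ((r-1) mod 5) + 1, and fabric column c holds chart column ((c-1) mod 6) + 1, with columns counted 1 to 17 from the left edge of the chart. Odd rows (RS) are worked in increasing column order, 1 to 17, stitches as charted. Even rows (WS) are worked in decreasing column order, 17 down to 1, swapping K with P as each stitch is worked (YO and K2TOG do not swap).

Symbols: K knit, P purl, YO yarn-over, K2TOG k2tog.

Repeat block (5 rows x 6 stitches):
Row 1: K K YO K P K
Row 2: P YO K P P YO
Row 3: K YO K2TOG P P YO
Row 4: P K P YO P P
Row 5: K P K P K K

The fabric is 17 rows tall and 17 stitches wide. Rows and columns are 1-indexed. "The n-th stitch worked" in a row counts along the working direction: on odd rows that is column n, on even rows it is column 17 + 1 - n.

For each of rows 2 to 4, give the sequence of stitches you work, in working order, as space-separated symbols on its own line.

Rows as worked:
K K P YO K YO K K P YO K YO K K P YO K
K YO K2TOG P P YO K YO K2TOG P P YO K YO K2TOG P P
K YO K P K K K YO K P K K K YO K P K

Derivation:
Row 2: chart row 2, WS - tiled (columns 1-17): P YO K P P YO P YO K P P YO P YO K P P; work from column 17 back to 1 with K<->P swapped.
Row 3: chart row 3, RS - tile across columns 1-17 and work as-is.
Row 4: chart row 4, WS - tiled (columns 1-17): P K P YO P P P K P YO P P P K P YO P; work from column 17 back to 1 with K<->P swapped.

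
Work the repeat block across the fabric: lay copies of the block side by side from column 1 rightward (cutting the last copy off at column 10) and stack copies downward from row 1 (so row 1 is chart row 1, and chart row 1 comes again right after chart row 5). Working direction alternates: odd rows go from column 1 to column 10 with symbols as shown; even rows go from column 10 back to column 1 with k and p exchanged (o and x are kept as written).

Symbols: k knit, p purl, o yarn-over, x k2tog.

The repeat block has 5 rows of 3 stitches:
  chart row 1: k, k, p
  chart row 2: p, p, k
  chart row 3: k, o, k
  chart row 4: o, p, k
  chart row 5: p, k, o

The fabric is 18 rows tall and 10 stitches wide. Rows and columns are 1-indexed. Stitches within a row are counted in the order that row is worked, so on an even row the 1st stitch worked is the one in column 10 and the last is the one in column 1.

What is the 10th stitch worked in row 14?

Result:
o

Derivation:
Row 14: (14-1) mod 5 = 3, so use chart row 4. Even row -> WS.
Chart row 4 tiled across columns 1-10: o p k o p k o p k o
WS: work from column 10 back to column 1 (reverse the tiled row), swapping k<->p (o and x unchanged).
Row 14 as worked: o p k o p k o p k o
Stitch 10 in working order -> o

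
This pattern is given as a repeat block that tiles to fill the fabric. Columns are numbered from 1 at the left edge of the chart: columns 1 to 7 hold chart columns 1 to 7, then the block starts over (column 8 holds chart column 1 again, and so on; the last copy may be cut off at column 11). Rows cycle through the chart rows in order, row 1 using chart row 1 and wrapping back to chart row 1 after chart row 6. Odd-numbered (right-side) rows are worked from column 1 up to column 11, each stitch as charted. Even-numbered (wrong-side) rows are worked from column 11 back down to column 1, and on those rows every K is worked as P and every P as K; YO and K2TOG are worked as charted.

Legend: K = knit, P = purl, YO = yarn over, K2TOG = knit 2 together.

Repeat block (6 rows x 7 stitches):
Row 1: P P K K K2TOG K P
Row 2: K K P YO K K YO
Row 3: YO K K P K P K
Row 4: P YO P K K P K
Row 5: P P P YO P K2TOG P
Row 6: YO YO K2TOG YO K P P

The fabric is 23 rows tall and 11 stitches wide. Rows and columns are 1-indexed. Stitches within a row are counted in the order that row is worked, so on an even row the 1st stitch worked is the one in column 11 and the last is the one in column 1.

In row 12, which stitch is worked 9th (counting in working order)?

Stitch:
K2TOG

Derivation:
Row 12: (12-1) mod 6 = 5, so use chart row 6. Even row -> WS.
Chart row 6 tiled across columns 1-11: YO YO K2TOG YO K P P YO YO K2TOG YO
WS row: flip the tiled sequence (start at column 11) and apply K<->P; YO and K2TOG stay.
Row 12 as worked: YO K2TOG YO YO K K P YO K2TOG YO YO
The 9th stitch worked is K2TOG.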